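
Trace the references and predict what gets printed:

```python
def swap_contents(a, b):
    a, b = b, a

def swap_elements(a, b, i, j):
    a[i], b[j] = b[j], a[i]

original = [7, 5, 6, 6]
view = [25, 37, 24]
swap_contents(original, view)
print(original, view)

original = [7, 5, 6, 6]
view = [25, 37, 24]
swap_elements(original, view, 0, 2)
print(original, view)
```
[7, 5, 6, 6] [25, 37, 24]
[24, 5, 6, 6] [25, 37, 7]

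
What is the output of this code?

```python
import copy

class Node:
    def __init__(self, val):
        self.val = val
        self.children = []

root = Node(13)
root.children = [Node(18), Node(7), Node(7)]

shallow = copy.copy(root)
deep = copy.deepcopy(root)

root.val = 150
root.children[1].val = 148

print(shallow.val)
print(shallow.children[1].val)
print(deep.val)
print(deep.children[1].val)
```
13
148
13
7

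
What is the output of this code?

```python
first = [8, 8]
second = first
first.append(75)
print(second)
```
[8, 8, 75]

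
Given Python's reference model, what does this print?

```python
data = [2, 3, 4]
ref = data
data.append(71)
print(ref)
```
[2, 3, 4, 71]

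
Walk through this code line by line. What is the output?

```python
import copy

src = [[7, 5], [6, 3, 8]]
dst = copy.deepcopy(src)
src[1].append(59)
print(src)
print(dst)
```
[[7, 5], [6, 3, 8, 59]]
[[7, 5], [6, 3, 8]]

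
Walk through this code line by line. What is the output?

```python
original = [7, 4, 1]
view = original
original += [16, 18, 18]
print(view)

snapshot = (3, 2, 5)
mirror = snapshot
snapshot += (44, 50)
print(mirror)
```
[7, 4, 1, 16, 18, 18]
(3, 2, 5)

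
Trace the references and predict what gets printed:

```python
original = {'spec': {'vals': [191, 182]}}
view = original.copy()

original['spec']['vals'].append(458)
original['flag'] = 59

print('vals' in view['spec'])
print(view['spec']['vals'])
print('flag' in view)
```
True
[191, 182, 458]
False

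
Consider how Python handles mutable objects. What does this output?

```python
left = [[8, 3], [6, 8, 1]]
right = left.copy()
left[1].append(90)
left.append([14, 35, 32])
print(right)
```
[[8, 3], [6, 8, 1, 90]]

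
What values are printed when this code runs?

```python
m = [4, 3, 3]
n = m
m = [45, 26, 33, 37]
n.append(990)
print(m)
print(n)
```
[45, 26, 33, 37]
[4, 3, 3, 990]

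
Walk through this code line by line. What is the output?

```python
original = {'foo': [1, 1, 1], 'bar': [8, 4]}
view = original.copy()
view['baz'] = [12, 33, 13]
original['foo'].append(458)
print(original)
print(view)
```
{'foo': [1, 1, 1, 458], 'bar': [8, 4]}
{'foo': [1, 1, 1, 458], 'bar': [8, 4], 'baz': [12, 33, 13]}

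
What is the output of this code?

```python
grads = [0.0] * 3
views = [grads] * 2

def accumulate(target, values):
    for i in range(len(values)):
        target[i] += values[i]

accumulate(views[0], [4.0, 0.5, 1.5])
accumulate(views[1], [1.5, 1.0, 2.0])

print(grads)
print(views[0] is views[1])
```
[5.5, 1.5, 3.5]
True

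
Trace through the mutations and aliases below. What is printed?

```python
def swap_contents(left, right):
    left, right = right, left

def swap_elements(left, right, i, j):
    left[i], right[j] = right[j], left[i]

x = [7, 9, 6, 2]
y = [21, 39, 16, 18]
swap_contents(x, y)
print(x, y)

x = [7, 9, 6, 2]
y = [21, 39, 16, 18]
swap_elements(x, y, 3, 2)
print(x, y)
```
[7, 9, 6, 2] [21, 39, 16, 18]
[7, 9, 6, 16] [21, 39, 2, 18]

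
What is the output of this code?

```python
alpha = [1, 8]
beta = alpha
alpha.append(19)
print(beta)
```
[1, 8, 19]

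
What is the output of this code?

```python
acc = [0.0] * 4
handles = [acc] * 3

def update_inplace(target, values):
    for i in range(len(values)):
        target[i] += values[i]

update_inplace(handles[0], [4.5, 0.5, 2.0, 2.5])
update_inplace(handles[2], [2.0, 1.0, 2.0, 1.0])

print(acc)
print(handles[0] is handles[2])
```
[6.5, 1.5, 4.0, 3.5]
True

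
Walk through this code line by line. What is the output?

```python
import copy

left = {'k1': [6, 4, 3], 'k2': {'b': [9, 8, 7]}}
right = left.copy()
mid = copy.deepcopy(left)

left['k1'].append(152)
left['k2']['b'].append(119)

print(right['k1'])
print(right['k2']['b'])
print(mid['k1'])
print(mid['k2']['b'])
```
[6, 4, 3, 152]
[9, 8, 7, 119]
[6, 4, 3]
[9, 8, 7]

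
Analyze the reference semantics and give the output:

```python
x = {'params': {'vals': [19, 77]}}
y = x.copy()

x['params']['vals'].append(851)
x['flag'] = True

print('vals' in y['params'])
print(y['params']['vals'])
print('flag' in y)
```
True
[19, 77, 851]
False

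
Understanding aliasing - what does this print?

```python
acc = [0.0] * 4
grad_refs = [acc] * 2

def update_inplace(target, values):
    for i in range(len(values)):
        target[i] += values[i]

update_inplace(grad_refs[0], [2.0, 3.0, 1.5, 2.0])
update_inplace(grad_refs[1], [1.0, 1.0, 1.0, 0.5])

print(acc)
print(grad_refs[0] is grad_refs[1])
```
[3.0, 4.0, 2.5, 2.5]
True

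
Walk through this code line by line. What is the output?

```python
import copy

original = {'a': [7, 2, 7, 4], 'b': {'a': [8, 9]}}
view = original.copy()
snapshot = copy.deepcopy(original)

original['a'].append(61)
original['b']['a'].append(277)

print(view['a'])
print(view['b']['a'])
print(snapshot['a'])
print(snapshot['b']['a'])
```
[7, 2, 7, 4, 61]
[8, 9, 277]
[7, 2, 7, 4]
[8, 9]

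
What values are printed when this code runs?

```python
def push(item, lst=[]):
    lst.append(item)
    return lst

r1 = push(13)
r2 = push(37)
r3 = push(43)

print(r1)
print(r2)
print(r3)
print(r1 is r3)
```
[13, 37, 43]
[13, 37, 43]
[13, 37, 43]
True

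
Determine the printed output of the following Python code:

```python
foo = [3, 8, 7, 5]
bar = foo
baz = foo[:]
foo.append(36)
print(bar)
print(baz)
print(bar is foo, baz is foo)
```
[3, 8, 7, 5, 36]
[3, 8, 7, 5]
True False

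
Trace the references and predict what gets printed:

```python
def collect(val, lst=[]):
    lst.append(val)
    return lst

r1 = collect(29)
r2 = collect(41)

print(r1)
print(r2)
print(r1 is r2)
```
[29, 41]
[29, 41]
True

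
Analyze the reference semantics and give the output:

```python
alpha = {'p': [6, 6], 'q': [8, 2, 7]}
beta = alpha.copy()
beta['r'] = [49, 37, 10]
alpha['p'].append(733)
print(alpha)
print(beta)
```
{'p': [6, 6, 733], 'q': [8, 2, 7]}
{'p': [6, 6, 733], 'q': [8, 2, 7], 'r': [49, 37, 10]}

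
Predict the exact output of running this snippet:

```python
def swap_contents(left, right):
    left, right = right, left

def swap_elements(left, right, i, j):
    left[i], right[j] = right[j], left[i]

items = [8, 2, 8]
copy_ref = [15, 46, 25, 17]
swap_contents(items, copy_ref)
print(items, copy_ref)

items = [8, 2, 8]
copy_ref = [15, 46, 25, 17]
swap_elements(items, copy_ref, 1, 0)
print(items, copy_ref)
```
[8, 2, 8] [15, 46, 25, 17]
[8, 15, 8] [2, 46, 25, 17]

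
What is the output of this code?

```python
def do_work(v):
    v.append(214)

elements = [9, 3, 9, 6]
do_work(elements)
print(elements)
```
[9, 3, 9, 6, 214]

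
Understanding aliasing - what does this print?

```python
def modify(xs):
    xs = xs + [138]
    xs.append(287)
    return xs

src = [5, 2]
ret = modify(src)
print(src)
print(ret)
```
[5, 2]
[5, 2, 138, 287]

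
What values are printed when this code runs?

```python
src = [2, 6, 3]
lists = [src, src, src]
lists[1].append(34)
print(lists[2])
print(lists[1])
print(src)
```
[2, 6, 3, 34]
[2, 6, 3, 34]
[2, 6, 3, 34]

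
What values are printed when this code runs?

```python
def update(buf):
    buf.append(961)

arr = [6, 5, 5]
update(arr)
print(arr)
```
[6, 5, 5, 961]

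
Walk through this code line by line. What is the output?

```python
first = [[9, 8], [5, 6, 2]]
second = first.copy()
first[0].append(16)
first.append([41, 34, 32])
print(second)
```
[[9, 8, 16], [5, 6, 2]]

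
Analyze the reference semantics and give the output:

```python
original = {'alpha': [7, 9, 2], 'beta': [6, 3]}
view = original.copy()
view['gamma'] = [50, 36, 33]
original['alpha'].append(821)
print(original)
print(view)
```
{'alpha': [7, 9, 2, 821], 'beta': [6, 3]}
{'alpha': [7, 9, 2, 821], 'beta': [6, 3], 'gamma': [50, 36, 33]}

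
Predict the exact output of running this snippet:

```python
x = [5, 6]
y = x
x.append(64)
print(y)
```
[5, 6, 64]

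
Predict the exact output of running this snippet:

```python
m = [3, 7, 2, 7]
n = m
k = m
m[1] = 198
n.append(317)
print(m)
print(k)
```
[3, 198, 2, 7, 317]
[3, 198, 2, 7, 317]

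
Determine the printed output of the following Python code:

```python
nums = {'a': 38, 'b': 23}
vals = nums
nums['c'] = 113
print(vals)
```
{'a': 38, 'b': 23, 'c': 113}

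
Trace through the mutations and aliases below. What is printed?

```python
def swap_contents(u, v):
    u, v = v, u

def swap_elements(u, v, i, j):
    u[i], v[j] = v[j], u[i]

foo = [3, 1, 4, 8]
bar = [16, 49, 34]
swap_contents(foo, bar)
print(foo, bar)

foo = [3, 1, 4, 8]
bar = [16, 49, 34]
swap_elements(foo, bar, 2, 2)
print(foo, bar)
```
[3, 1, 4, 8] [16, 49, 34]
[3, 1, 34, 8] [16, 49, 4]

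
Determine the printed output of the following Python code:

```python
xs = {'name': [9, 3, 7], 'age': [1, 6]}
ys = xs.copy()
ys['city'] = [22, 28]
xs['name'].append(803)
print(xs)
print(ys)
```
{'name': [9, 3, 7, 803], 'age': [1, 6]}
{'name': [9, 3, 7, 803], 'age': [1, 6], 'city': [22, 28]}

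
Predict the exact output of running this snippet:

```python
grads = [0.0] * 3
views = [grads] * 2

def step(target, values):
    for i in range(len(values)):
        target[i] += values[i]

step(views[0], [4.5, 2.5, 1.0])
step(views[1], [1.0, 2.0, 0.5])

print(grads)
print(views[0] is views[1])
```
[5.5, 4.5, 1.5]
True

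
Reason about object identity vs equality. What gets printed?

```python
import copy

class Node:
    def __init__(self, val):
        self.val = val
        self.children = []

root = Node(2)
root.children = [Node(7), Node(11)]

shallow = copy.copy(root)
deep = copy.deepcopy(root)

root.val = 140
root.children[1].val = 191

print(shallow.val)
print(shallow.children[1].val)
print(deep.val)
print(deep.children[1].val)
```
2
191
2
11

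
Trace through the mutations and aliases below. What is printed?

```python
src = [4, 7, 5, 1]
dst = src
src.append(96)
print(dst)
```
[4, 7, 5, 1, 96]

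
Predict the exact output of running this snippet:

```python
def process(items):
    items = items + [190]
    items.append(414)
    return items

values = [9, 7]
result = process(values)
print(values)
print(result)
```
[9, 7]
[9, 7, 190, 414]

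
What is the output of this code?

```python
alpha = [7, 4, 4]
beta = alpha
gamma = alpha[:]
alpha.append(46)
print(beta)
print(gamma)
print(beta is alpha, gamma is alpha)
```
[7, 4, 4, 46]
[7, 4, 4]
True False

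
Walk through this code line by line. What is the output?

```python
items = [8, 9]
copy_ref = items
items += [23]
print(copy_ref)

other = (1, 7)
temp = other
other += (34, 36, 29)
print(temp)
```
[8, 9, 23]
(1, 7)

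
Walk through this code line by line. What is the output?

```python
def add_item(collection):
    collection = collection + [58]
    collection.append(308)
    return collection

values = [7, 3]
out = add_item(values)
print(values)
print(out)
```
[7, 3]
[7, 3, 58, 308]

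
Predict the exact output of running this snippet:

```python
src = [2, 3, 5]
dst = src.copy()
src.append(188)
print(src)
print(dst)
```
[2, 3, 5, 188]
[2, 3, 5]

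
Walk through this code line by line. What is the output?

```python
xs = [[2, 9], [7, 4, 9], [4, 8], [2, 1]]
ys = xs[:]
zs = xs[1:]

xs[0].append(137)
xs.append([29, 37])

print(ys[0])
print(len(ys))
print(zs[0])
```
[2, 9, 137]
4
[7, 4, 9]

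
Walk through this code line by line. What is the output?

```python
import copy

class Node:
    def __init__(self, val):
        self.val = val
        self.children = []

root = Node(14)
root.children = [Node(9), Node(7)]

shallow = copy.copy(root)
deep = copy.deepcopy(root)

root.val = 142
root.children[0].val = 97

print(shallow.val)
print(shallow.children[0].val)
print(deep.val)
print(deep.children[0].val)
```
14
97
14
9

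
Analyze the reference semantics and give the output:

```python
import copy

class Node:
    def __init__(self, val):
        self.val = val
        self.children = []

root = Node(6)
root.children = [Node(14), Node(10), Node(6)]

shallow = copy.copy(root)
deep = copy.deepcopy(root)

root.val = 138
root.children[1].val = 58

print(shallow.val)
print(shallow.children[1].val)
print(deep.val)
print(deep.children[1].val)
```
6
58
6
10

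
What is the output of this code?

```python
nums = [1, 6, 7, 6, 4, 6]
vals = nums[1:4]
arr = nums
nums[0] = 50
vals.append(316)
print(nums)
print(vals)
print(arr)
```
[50, 6, 7, 6, 4, 6]
[6, 7, 6, 316]
[50, 6, 7, 6, 4, 6]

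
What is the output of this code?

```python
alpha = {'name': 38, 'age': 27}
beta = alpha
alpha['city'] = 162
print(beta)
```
{'name': 38, 'age': 27, 'city': 162}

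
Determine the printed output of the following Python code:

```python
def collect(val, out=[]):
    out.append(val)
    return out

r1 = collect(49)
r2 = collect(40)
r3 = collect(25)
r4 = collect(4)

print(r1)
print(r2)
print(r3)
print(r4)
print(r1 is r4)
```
[49, 40, 25, 4]
[49, 40, 25, 4]
[49, 40, 25, 4]
[49, 40, 25, 4]
True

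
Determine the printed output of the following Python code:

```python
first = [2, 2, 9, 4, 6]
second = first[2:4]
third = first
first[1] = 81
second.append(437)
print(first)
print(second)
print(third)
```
[2, 81, 9, 4, 6]
[9, 4, 437]
[2, 81, 9, 4, 6]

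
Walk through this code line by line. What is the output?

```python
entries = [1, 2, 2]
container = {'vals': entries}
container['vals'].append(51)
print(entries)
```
[1, 2, 2, 51]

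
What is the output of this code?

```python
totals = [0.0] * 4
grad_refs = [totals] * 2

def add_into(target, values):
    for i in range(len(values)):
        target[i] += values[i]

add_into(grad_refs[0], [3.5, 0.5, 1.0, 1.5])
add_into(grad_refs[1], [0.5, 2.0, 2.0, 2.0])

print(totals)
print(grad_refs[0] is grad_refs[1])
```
[4.0, 2.5, 3.0, 3.5]
True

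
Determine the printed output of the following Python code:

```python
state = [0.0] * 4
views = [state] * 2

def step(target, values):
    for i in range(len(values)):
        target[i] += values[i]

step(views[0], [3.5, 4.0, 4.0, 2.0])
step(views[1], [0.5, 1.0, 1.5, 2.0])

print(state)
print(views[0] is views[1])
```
[4.0, 5.0, 5.5, 4.0]
True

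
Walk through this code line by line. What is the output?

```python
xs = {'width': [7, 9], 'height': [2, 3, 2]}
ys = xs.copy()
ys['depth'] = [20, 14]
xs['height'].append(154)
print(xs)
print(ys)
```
{'width': [7, 9], 'height': [2, 3, 2, 154]}
{'width': [7, 9], 'height': [2, 3, 2, 154], 'depth': [20, 14]}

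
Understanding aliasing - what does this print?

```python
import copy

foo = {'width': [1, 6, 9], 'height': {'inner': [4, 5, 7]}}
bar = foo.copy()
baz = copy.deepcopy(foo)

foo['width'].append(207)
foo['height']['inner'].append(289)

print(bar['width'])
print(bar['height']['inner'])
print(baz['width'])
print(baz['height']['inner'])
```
[1, 6, 9, 207]
[4, 5, 7, 289]
[1, 6, 9]
[4, 5, 7]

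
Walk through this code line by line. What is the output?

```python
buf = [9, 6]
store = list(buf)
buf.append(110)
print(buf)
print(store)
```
[9, 6, 110]
[9, 6]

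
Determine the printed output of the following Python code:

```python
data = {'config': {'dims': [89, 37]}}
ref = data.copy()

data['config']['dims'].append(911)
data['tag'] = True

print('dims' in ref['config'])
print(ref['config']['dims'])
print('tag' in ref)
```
True
[89, 37, 911]
False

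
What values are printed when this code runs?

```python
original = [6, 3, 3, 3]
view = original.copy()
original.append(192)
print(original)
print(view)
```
[6, 3, 3, 3, 192]
[6, 3, 3, 3]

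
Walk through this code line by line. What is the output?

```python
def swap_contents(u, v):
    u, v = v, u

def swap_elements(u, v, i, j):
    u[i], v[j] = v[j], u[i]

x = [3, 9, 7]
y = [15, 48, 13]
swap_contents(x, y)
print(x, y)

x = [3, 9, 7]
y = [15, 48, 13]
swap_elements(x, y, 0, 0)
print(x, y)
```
[3, 9, 7] [15, 48, 13]
[15, 9, 7] [3, 48, 13]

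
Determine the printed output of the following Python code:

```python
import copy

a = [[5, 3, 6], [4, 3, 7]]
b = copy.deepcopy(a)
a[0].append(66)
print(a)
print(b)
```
[[5, 3, 6, 66], [4, 3, 7]]
[[5, 3, 6], [4, 3, 7]]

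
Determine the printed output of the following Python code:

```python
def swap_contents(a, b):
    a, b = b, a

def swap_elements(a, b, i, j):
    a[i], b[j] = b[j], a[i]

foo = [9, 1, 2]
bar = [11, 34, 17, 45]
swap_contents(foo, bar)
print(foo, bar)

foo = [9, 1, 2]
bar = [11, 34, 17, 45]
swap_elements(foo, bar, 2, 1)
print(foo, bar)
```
[9, 1, 2] [11, 34, 17, 45]
[9, 1, 34] [11, 2, 17, 45]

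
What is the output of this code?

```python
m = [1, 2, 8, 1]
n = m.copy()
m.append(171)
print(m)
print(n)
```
[1, 2, 8, 1, 171]
[1, 2, 8, 1]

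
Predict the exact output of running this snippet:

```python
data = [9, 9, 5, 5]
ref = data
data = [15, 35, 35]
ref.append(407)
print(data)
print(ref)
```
[15, 35, 35]
[9, 9, 5, 5, 407]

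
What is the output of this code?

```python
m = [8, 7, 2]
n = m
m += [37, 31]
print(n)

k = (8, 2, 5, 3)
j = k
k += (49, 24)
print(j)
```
[8, 7, 2, 37, 31]
(8, 2, 5, 3)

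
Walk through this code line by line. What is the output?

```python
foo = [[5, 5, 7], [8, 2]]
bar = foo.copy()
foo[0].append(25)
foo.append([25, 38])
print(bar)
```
[[5, 5, 7, 25], [8, 2]]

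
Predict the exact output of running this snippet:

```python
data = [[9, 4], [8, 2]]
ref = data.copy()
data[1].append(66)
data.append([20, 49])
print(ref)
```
[[9, 4], [8, 2, 66]]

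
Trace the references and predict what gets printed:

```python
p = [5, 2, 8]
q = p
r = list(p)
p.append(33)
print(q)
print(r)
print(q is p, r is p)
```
[5, 2, 8, 33]
[5, 2, 8]
True False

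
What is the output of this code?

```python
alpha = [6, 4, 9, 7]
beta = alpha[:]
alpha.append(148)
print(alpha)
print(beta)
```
[6, 4, 9, 7, 148]
[6, 4, 9, 7]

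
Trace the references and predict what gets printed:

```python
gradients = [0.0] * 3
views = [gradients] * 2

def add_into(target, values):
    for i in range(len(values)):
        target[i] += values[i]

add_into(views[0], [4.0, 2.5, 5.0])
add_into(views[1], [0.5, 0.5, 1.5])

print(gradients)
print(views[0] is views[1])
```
[4.5, 3.0, 6.5]
True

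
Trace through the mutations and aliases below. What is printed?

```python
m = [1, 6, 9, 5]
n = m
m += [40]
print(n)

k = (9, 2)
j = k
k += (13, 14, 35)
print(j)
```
[1, 6, 9, 5, 40]
(9, 2)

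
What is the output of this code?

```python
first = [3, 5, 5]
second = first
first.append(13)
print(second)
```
[3, 5, 5, 13]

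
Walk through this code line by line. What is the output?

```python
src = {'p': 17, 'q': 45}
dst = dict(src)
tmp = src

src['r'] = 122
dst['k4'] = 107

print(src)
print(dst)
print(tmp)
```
{'p': 17, 'q': 45, 'r': 122}
{'p': 17, 'q': 45, 'k4': 107}
{'p': 17, 'q': 45, 'r': 122}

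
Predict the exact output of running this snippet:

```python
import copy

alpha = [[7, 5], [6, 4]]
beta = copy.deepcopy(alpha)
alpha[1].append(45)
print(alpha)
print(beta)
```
[[7, 5], [6, 4, 45]]
[[7, 5], [6, 4]]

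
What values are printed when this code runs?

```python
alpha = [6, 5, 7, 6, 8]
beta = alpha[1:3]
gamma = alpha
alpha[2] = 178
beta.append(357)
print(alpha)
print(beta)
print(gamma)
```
[6, 5, 178, 6, 8]
[5, 7, 357]
[6, 5, 178, 6, 8]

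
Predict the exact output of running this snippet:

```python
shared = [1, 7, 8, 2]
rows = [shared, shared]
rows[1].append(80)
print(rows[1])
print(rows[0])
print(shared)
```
[1, 7, 8, 2, 80]
[1, 7, 8, 2, 80]
[1, 7, 8, 2, 80]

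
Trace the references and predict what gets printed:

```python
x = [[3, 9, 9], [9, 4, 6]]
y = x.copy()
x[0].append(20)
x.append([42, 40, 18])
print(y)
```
[[3, 9, 9, 20], [9, 4, 6]]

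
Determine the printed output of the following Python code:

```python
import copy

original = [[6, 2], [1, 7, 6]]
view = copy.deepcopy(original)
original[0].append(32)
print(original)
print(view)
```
[[6, 2, 32], [1, 7, 6]]
[[6, 2], [1, 7, 6]]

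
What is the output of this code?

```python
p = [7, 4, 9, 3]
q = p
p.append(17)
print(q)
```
[7, 4, 9, 3, 17]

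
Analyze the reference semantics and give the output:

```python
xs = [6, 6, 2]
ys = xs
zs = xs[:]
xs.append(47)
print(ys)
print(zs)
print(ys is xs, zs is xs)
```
[6, 6, 2, 47]
[6, 6, 2]
True False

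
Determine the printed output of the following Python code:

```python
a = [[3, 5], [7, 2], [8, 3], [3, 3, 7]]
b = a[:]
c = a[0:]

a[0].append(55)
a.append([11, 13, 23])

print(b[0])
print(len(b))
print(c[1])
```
[3, 5, 55]
4
[7, 2]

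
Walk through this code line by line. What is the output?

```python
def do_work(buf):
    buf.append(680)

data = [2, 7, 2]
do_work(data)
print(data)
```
[2, 7, 2, 680]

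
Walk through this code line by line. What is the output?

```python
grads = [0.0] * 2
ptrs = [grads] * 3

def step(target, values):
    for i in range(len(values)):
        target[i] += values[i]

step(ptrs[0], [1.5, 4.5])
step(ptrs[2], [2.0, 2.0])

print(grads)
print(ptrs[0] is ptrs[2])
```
[3.5, 6.5]
True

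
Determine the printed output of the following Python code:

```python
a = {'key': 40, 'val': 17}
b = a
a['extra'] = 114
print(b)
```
{'key': 40, 'val': 17, 'extra': 114}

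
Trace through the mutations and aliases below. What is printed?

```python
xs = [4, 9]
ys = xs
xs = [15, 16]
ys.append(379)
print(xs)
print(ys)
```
[15, 16]
[4, 9, 379]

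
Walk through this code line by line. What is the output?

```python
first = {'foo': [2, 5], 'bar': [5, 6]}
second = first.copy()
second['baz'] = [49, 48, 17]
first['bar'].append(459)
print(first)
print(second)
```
{'foo': [2, 5], 'bar': [5, 6, 459]}
{'foo': [2, 5], 'bar': [5, 6, 459], 'baz': [49, 48, 17]}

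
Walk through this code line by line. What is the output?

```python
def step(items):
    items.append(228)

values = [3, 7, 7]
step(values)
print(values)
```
[3, 7, 7, 228]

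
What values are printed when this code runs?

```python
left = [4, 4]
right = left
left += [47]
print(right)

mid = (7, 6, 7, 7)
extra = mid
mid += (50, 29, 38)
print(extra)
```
[4, 4, 47]
(7, 6, 7, 7)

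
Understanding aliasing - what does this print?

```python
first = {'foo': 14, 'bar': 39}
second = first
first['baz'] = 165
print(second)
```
{'foo': 14, 'bar': 39, 'baz': 165}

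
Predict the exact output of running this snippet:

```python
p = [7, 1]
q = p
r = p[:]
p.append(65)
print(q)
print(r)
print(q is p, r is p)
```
[7, 1, 65]
[7, 1]
True False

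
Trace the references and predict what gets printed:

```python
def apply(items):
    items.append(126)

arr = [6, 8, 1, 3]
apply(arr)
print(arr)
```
[6, 8, 1, 3, 126]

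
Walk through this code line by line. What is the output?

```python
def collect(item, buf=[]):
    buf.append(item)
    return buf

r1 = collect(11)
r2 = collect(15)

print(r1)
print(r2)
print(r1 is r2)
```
[11, 15]
[11, 15]
True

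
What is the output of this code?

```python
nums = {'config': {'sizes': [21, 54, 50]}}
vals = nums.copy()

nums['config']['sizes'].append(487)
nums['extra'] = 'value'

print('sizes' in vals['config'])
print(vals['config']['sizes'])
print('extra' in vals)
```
True
[21, 54, 50, 487]
False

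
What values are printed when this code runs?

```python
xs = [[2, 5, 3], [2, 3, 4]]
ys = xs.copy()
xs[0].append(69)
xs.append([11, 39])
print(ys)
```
[[2, 5, 3, 69], [2, 3, 4]]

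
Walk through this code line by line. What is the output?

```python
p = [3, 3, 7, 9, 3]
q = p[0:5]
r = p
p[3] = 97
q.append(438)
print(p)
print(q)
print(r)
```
[3, 3, 7, 97, 3]
[3, 3, 7, 9, 3, 438]
[3, 3, 7, 97, 3]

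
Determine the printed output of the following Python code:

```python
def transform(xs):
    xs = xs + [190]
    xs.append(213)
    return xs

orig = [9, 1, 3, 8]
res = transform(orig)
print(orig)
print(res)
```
[9, 1, 3, 8]
[9, 1, 3, 8, 190, 213]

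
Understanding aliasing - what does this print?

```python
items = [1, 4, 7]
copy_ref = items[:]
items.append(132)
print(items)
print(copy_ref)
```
[1, 4, 7, 132]
[1, 4, 7]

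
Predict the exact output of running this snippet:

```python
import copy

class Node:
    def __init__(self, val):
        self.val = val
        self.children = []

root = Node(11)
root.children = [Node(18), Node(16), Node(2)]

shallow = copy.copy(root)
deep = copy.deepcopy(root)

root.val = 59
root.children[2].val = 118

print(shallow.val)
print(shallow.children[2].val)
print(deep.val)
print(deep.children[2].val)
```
11
118
11
2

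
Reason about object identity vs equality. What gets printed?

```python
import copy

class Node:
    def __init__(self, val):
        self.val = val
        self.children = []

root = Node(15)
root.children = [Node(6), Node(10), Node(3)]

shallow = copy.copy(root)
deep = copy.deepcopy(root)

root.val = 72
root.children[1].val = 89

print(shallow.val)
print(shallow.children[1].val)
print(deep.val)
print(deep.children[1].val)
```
15
89
15
10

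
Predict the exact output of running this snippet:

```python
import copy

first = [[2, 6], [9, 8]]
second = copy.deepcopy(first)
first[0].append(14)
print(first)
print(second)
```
[[2, 6, 14], [9, 8]]
[[2, 6], [9, 8]]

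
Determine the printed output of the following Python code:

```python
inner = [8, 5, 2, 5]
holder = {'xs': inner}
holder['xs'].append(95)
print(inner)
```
[8, 5, 2, 5, 95]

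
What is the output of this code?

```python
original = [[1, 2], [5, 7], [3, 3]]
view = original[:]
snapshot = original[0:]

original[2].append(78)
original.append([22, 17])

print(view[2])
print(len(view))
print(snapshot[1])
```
[3, 3, 78]
3
[5, 7]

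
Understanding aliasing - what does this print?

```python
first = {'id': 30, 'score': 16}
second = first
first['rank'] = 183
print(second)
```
{'id': 30, 'score': 16, 'rank': 183}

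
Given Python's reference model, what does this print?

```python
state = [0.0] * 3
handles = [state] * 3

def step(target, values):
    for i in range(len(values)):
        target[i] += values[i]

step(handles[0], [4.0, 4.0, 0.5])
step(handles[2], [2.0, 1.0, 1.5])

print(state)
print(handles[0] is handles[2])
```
[6.0, 5.0, 2.0]
True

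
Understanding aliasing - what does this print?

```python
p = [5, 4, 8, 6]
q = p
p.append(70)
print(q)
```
[5, 4, 8, 6, 70]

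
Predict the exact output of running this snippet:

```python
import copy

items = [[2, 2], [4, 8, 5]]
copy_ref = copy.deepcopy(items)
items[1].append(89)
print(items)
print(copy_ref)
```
[[2, 2], [4, 8, 5, 89]]
[[2, 2], [4, 8, 5]]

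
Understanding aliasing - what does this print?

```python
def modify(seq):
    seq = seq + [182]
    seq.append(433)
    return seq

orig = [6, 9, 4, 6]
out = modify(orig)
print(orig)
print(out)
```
[6, 9, 4, 6]
[6, 9, 4, 6, 182, 433]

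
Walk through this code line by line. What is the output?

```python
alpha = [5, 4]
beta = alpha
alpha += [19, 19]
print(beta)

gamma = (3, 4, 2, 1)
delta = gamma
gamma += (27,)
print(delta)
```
[5, 4, 19, 19]
(3, 4, 2, 1)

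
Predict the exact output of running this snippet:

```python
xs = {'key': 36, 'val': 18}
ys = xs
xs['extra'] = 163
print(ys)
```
{'key': 36, 'val': 18, 'extra': 163}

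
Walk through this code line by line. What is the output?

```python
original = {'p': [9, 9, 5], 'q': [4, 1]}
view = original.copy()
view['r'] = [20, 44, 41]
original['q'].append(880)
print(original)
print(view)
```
{'p': [9, 9, 5], 'q': [4, 1, 880]}
{'p': [9, 9, 5], 'q': [4, 1, 880], 'r': [20, 44, 41]}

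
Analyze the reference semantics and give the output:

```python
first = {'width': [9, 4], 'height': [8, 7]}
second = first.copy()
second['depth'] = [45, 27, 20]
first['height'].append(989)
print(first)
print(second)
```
{'width': [9, 4], 'height': [8, 7, 989]}
{'width': [9, 4], 'height': [8, 7, 989], 'depth': [45, 27, 20]}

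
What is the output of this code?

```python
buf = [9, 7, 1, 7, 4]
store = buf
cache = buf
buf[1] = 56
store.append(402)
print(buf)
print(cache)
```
[9, 56, 1, 7, 4, 402]
[9, 56, 1, 7, 4, 402]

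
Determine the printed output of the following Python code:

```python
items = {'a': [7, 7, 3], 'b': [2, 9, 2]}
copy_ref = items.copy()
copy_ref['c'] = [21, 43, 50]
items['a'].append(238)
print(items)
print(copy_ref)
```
{'a': [7, 7, 3, 238], 'b': [2, 9, 2]}
{'a': [7, 7, 3, 238], 'b': [2, 9, 2], 'c': [21, 43, 50]}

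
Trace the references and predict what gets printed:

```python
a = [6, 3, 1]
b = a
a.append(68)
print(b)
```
[6, 3, 1, 68]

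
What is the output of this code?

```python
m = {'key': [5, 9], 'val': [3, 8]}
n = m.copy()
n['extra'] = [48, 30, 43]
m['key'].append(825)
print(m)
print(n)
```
{'key': [5, 9, 825], 'val': [3, 8]}
{'key': [5, 9, 825], 'val': [3, 8], 'extra': [48, 30, 43]}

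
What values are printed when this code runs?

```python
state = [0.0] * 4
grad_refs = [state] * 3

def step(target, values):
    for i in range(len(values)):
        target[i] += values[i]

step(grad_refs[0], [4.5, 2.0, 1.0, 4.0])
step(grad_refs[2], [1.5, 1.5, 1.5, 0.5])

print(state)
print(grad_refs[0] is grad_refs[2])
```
[6.0, 3.5, 2.5, 4.5]
True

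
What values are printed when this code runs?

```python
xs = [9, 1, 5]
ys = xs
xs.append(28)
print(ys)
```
[9, 1, 5, 28]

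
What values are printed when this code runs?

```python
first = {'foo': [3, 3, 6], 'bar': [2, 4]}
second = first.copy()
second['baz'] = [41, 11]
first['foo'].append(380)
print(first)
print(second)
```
{'foo': [3, 3, 6, 380], 'bar': [2, 4]}
{'foo': [3, 3, 6, 380], 'bar': [2, 4], 'baz': [41, 11]}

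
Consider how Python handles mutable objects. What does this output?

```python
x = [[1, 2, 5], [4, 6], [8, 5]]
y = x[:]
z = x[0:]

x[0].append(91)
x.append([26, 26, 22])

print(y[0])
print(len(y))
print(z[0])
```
[1, 2, 5, 91]
3
[1, 2, 5, 91]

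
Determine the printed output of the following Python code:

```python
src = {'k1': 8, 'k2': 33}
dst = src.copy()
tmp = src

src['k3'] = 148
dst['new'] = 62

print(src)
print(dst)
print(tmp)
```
{'k1': 8, 'k2': 33, 'k3': 148}
{'k1': 8, 'k2': 33, 'new': 62}
{'k1': 8, 'k2': 33, 'k3': 148}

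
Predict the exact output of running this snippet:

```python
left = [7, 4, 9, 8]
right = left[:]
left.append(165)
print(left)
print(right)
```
[7, 4, 9, 8, 165]
[7, 4, 9, 8]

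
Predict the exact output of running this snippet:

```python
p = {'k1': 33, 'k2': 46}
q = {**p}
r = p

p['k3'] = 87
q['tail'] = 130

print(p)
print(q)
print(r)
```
{'k1': 33, 'k2': 46, 'k3': 87}
{'k1': 33, 'k2': 46, 'tail': 130}
{'k1': 33, 'k2': 46, 'k3': 87}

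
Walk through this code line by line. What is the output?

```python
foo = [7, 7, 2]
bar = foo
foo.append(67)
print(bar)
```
[7, 7, 2, 67]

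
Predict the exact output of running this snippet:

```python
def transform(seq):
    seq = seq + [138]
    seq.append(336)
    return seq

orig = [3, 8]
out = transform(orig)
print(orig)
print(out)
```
[3, 8]
[3, 8, 138, 336]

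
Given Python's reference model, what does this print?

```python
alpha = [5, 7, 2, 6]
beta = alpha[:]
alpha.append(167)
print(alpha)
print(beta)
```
[5, 7, 2, 6, 167]
[5, 7, 2, 6]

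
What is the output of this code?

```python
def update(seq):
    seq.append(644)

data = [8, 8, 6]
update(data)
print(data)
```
[8, 8, 6, 644]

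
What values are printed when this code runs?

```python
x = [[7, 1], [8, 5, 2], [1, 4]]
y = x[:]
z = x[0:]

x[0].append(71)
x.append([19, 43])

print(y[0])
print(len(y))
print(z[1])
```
[7, 1, 71]
3
[8, 5, 2]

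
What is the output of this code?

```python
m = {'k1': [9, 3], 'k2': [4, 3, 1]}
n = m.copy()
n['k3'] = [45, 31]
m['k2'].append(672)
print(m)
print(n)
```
{'k1': [9, 3], 'k2': [4, 3, 1, 672]}
{'k1': [9, 3], 'k2': [4, 3, 1, 672], 'k3': [45, 31]}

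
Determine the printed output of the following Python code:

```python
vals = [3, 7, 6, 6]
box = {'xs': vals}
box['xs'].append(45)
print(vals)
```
[3, 7, 6, 6, 45]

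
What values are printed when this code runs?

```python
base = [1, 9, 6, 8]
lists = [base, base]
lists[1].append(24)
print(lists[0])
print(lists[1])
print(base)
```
[1, 9, 6, 8, 24]
[1, 9, 6, 8, 24]
[1, 9, 6, 8, 24]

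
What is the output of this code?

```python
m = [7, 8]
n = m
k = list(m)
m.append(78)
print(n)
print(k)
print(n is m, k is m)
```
[7, 8, 78]
[7, 8]
True False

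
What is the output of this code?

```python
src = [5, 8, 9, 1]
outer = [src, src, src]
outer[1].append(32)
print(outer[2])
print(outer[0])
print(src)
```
[5, 8, 9, 1, 32]
[5, 8, 9, 1, 32]
[5, 8, 9, 1, 32]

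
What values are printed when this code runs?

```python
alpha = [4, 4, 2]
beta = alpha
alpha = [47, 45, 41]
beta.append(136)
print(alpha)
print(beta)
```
[47, 45, 41]
[4, 4, 2, 136]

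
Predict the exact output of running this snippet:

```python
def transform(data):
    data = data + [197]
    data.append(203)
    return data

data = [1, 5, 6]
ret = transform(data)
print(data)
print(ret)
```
[1, 5, 6]
[1, 5, 6, 197, 203]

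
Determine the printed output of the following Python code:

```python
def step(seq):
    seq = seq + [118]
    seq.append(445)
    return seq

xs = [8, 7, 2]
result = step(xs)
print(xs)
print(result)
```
[8, 7, 2]
[8, 7, 2, 118, 445]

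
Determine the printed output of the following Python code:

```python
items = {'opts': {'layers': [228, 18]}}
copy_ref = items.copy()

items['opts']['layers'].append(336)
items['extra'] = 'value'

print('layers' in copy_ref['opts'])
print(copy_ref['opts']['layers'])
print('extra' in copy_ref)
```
True
[228, 18, 336]
False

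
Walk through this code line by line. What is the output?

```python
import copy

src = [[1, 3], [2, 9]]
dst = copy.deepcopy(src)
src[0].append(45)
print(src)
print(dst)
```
[[1, 3, 45], [2, 9]]
[[1, 3], [2, 9]]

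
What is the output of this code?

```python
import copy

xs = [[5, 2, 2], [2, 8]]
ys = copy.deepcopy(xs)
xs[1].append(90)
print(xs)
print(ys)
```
[[5, 2, 2], [2, 8, 90]]
[[5, 2, 2], [2, 8]]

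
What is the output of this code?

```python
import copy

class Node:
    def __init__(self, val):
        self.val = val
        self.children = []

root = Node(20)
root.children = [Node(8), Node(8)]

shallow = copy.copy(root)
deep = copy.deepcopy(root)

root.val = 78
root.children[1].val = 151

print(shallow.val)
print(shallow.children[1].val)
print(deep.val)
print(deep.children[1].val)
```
20
151
20
8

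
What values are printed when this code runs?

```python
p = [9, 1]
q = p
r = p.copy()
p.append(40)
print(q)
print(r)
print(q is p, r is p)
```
[9, 1, 40]
[9, 1]
True False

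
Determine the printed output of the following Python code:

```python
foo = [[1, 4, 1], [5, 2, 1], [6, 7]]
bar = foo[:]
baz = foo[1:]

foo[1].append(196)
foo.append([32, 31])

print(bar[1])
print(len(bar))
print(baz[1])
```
[5, 2, 1, 196]
3
[6, 7]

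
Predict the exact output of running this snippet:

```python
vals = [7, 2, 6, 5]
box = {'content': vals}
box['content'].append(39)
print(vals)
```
[7, 2, 6, 5, 39]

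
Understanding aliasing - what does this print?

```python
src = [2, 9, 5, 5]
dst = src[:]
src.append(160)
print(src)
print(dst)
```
[2, 9, 5, 5, 160]
[2, 9, 5, 5]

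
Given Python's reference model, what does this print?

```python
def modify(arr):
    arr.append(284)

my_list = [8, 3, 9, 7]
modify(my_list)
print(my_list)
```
[8, 3, 9, 7, 284]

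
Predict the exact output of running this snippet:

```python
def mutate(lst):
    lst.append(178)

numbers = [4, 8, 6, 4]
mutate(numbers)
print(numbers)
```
[4, 8, 6, 4, 178]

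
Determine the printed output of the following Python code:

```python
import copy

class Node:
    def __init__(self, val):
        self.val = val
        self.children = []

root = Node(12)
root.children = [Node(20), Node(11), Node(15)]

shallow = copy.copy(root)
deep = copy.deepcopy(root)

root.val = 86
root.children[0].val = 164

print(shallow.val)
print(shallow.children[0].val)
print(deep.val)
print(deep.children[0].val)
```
12
164
12
20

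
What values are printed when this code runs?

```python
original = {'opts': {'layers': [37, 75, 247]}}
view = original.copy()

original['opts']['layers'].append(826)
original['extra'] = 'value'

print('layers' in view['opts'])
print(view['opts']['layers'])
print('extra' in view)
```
True
[37, 75, 247, 826]
False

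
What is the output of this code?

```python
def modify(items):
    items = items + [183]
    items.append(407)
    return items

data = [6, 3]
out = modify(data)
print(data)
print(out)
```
[6, 3]
[6, 3, 183, 407]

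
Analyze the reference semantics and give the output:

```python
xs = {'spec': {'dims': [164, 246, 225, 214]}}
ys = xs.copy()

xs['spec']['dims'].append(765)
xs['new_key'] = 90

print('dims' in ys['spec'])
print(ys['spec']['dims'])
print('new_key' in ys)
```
True
[164, 246, 225, 214, 765]
False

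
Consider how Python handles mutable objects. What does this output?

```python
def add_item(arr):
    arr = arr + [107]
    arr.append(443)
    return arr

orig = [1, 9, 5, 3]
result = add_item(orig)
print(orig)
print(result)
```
[1, 9, 5, 3]
[1, 9, 5, 3, 107, 443]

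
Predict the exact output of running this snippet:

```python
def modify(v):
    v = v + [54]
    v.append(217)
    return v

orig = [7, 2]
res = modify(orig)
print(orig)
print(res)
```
[7, 2]
[7, 2, 54, 217]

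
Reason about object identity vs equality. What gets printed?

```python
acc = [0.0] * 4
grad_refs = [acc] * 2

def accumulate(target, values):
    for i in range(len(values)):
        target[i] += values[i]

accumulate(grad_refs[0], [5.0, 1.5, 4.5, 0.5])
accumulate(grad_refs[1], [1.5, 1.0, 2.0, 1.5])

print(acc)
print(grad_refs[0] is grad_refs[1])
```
[6.5, 2.5, 6.5, 2.0]
True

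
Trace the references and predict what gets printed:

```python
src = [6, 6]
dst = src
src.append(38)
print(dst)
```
[6, 6, 38]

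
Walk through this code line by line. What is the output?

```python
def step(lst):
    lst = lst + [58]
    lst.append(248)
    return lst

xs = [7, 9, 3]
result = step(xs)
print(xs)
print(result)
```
[7, 9, 3]
[7, 9, 3, 58, 248]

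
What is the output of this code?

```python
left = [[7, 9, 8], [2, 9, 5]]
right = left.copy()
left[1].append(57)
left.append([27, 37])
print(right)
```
[[7, 9, 8], [2, 9, 5, 57]]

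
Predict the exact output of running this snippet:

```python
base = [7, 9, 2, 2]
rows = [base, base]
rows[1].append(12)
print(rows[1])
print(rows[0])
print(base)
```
[7, 9, 2, 2, 12]
[7, 9, 2, 2, 12]
[7, 9, 2, 2, 12]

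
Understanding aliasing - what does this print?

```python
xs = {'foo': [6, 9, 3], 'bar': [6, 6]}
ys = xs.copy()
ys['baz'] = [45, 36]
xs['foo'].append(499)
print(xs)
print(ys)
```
{'foo': [6, 9, 3, 499], 'bar': [6, 6]}
{'foo': [6, 9, 3, 499], 'bar': [6, 6], 'baz': [45, 36]}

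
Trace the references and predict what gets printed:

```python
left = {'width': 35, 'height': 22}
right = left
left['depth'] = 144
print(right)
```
{'width': 35, 'height': 22, 'depth': 144}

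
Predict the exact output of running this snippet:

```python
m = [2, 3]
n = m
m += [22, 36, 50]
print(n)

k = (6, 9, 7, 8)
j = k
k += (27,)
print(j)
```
[2, 3, 22, 36, 50]
(6, 9, 7, 8)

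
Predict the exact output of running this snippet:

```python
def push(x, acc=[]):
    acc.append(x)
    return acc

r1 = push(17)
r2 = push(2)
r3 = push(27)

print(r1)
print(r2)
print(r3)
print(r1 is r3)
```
[17, 2, 27]
[17, 2, 27]
[17, 2, 27]
True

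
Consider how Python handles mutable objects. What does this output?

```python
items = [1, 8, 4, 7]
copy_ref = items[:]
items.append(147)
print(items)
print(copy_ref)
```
[1, 8, 4, 7, 147]
[1, 8, 4, 7]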